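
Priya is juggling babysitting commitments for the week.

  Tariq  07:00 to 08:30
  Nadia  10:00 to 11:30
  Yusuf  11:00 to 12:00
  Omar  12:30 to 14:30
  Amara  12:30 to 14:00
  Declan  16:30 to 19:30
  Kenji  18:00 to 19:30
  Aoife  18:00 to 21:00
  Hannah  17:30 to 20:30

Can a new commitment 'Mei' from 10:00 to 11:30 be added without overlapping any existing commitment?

No — it overlaps Nadia, Yusuf

Tariq: ends 08:30 at or before Mei starts 10:00 → clear.
Nadia: starts 10:00 before Mei ends 11:30, and ends 11:30 after Mei starts 10:00 → overlap.
Yusuf: starts 11:00 before Mei ends 11:30, and ends 12:00 after Mei starts 10:00 → overlap.
Omar: starts 12:30 at or after Mei ends 11:30 → clear.
Amara: starts 12:30 at or after Mei ends 11:30 → clear.
Declan: starts 16:30 at or after Mei ends 11:30 → clear.
Hannah: starts 17:30 at or after Mei ends 11:30 → clear.
Kenji: starts 18:00 at or after Mei ends 11:30 → clear.
Aoife: starts 18:00 at or after Mei ends 11:30 → clear.
Mei overlaps Nadia, Yusuf.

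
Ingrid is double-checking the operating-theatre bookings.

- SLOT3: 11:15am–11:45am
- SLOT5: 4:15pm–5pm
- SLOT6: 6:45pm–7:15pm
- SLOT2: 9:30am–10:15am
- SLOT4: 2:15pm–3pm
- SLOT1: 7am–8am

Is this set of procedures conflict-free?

Yes

Sorted by start: SLOT1, SLOT2, SLOT3, SLOT4, SLOT5, SLOT6.
SLOT2 starts after SLOT1 ends, so SLOT1 has no further overlaps.
SLOT3 starts after SLOT2 ends, so SLOT2 has no further overlaps.
SLOT4 starts after SLOT3 ends, so SLOT3 has no further overlaps.
SLOT5 starts after SLOT4 ends, so SLOT4 has no further overlaps.
SLOT6 starts after SLOT5 ends.
Every pair is clear; the schedule has no overlaps.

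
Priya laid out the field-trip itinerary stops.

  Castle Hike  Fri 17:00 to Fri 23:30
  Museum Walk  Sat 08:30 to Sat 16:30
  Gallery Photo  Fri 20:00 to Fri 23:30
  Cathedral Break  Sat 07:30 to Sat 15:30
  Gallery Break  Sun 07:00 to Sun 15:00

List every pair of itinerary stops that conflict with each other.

Castle Hike & Gallery Photo, Cathedral Break & Museum Walk

Two intervals overlap when each starts before the other ends.
Sorted by start: Castle Hike, Gallery Photo, Cathedral Break, Museum Walk, Gallery Break.
Gallery Photo starts before Castle Hike ends → Castle Hike and Gallery Photo overlap.
Cathedral Break starts after Castle Hike ends — done with Castle Hike.
Cathedral Break starts after Gallery Photo ends — done with Gallery Photo.
Museum Walk starts before Cathedral Break ends → Cathedral Break and Museum Walk overlap.
Gallery Break starts after Cathedral Break ends.
Gallery Break starts after Museum Walk ends.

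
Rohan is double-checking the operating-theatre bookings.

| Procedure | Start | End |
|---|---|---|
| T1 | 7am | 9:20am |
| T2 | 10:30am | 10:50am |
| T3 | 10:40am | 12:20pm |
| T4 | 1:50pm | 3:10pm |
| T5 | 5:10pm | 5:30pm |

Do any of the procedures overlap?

Sorted by start: T1, T2, T3, T4, T5.
T2 starts after T1 ends; T1 is clear from here.
T3 starts before T2 ends → T2 and T3 overlap.
That's a conflict, so the schedule is not conflict-free.

Yes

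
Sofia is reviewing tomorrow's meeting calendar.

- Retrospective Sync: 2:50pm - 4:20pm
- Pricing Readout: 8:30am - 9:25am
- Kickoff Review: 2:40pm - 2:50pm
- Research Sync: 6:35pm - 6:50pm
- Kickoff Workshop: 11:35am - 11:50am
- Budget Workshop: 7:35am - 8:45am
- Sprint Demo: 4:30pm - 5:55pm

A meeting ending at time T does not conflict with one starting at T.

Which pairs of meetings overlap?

Budget Workshop & Pricing Readout

Two intervals overlap when each starts before the other ends.
Sorted by start: Budget Workshop, Pricing Readout, Kickoff Workshop, Kickoff Review, Retrospective Sync, Sprint Demo, Research Sync.
Pricing Readout starts before Budget Workshop ends → Budget Workshop and Pricing Readout overlap.
Kickoff Workshop starts after Budget Workshop ends — done with Budget Workshop.
Kickoff Workshop starts after Pricing Readout ends — done with Pricing Readout.
Kickoff Review starts after Kickoff Workshop ends — done with Kickoff Workshop.
Retrospective Sync starts exactly when Kickoff Review ends (back-to-back, no overlap) — done with Kickoff Review.
Sprint Demo starts after Retrospective Sync ends — done with Retrospective Sync.
Research Sync starts after Sprint Demo ends.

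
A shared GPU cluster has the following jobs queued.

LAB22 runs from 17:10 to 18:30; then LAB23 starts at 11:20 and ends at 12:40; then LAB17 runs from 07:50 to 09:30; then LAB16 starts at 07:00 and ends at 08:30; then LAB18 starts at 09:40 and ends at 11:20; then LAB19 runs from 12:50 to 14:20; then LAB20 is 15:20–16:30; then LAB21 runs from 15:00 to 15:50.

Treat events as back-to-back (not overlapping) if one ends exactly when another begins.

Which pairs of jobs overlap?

LAB16 & LAB17, LAB20 & LAB21

Sorted by start: LAB16, LAB17, LAB18, LAB23, LAB19, LAB21, LAB20, LAB22.
LAB17 starts before LAB16 ends → LAB16 and LAB17 overlap.
LAB18 starts after LAB16 ends — done with LAB16.
LAB18 starts after LAB17 ends — done with LAB17.
LAB23 starts exactly when LAB18 ends (back-to-back, no overlap) — done with LAB18.
LAB19 starts after LAB23 ends — done with LAB23.
LAB21 starts after LAB19 ends — done with LAB19.
LAB20 starts before LAB21 ends → LAB21 and LAB20 overlap.
LAB22 starts after LAB21 ends.
LAB22 starts after LAB20 ends.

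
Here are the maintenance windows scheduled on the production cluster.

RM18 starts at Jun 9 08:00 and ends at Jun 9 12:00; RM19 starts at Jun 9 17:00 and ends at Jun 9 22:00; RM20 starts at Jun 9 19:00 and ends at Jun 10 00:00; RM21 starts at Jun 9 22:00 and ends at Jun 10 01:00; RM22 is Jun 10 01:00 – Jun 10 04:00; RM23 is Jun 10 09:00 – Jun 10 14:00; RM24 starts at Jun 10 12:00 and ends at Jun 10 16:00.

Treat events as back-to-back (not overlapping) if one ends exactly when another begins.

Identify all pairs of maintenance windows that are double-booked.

Two intervals overlap when each starts before the other ends.
Sorted by start: RM18, RM19, RM20, RM21, RM22, RM23, RM24.
RM19 starts after RM18 ends; RM18 is clear from here.
RM20 starts before RM19 ends → RM19 and RM20 overlap.
RM21 starts exactly when RM19 ends (back-to-back, no overlap); RM19 is clear from here.
RM21 starts before RM20 ends → RM20 and RM21 overlap.
RM22 starts after RM20 ends; RM20 is clear from here.
RM22 starts exactly when RM21 ends (back-to-back, no overlap); RM21 is clear from here.
RM23 starts after RM22 ends; RM22 is clear from here.
RM24 starts before RM23 ends → RM23 and RM24 overlap.

RM19 & RM20, RM20 & RM21, RM23 & RM24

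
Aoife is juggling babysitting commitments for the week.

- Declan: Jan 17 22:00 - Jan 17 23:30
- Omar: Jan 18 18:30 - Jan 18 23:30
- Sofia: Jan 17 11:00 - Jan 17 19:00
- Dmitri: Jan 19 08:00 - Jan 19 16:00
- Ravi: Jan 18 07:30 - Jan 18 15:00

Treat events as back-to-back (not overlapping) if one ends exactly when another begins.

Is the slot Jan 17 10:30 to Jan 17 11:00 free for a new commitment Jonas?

Sofia: starts Jan 17 11:00 at or after Jonas ends Jan 17 11:00 → clear.
Declan: starts Jan 17 22:00 at or after Jonas ends Jan 17 11:00 → clear.
Ravi: starts Jan 18 07:30 at or after Jonas ends Jan 17 11:00 → clear.
Omar: starts Jan 18 18:30 at or after Jonas ends Jan 17 11:00 → clear.
Dmitri: starts Jan 19 08:00 at or after Jonas ends Jan 17 11:00 → clear.

Yes — the slot is free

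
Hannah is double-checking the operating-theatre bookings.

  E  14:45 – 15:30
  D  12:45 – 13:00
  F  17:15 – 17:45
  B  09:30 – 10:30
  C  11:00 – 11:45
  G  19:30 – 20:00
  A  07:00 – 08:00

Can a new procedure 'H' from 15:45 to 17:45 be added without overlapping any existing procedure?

No — it overlaps F

A: ends 08:00 at or before H starts 15:45 → clear.
B: ends 10:30 at or before H starts 15:45 → clear.
C: ends 11:45 at or before H starts 15:45 → clear.
D: ends 13:00 at or before H starts 15:45 → clear.
E: ends 15:30 at or before H starts 15:45 → clear.
F: starts 17:15 before H ends 17:45, and ends 17:45 after H starts 15:45 → overlap.
G: starts 19:30 at or after H ends 17:45 → clear.
H overlaps F.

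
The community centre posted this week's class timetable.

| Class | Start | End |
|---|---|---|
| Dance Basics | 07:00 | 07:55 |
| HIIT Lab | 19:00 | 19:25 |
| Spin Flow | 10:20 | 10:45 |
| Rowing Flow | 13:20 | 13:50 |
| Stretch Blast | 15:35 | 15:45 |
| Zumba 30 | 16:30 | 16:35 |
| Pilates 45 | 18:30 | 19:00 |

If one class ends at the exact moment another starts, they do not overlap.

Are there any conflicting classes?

Sorted by start: Dance Basics, Spin Flow, Rowing Flow, Stretch Blast, Zumba 30, Pilates 45, HIIT Lab.
Spin Flow starts after Dance Basics ends — done with Dance Basics.
Rowing Flow starts after Spin Flow ends — done with Spin Flow.
Stretch Blast starts after Rowing Flow ends — done with Rowing Flow.
Zumba 30 starts after Stretch Blast ends — done with Stretch Blast.
Pilates 45 starts after Zumba 30 ends — done with Zumba 30.
HIIT Lab starts exactly when Pilates 45 ends (back-to-back, no overlap).
Every pair is clear; the schedule has no overlaps.

No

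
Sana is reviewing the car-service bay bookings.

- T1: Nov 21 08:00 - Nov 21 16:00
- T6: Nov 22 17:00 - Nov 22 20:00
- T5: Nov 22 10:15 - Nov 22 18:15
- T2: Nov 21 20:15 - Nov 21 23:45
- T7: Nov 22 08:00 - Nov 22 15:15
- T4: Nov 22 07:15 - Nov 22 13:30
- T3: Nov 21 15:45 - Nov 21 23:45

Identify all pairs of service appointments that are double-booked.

T1 & T3, T2 & T3, T4 & T5, T4 & T7, T5 & T6, T5 & T7

Check each pair: they overlap iff neither finishes before the other starts.
Sorted by start: T1, T3, T2, T4, T7, T5, T6.
T3 starts before T1 ends → T1 and T3 overlap.
T2 starts after T1 ends, so nothing later overlaps T1 either.
T2 starts before T3 ends → T3 and T2 overlap.
T4 starts after T3 ends, so nothing later overlaps T3 either.
T4 starts after T2 ends, so nothing later overlaps T2 either.
T7 starts before T4 ends → T4 and T7 overlap.
T5 starts before T4 ends → T4 and T5 overlap.
T6 starts after T4 ends.
T5 starts before T7 ends → T7 and T5 overlap.
T6 starts after T7 ends.
T6 starts before T5 ends → T5 and T6 overlap.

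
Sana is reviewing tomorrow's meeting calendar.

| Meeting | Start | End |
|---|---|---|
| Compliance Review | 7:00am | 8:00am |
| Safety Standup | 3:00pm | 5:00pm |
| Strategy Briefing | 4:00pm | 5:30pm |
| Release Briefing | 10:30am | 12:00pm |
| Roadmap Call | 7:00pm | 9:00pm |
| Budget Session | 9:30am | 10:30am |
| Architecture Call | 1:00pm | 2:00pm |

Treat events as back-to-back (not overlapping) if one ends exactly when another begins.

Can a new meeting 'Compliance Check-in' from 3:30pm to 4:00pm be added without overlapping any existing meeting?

Compliance Review: ends 8:00am at or before Compliance Check-in starts 3:30pm → clear.
Budget Session: ends 10:30am at or before Compliance Check-in starts 3:30pm → clear.
Release Briefing: ends 12:00pm at or before Compliance Check-in starts 3:30pm → clear.
Architecture Call: ends 2:00pm at or before Compliance Check-in starts 3:30pm → clear.
Safety Standup: starts 3:00pm before Compliance Check-in ends 4:00pm, and ends 5:00pm after Compliance Check-in starts 3:30pm → overlap.
Strategy Briefing: starts 4:00pm at or after Compliance Check-in ends 4:00pm → clear.
Roadmap Call: starts 7:00pm at or after Compliance Check-in ends 4:00pm → clear.
Compliance Check-in overlaps Safety Standup.

No — it overlaps Safety Standup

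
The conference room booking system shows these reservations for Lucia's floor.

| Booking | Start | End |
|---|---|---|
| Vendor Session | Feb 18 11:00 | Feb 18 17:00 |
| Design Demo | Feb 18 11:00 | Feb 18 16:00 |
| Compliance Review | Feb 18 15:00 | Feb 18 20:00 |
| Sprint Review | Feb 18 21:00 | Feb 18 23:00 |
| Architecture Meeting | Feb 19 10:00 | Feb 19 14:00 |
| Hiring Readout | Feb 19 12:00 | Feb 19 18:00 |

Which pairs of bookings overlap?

Sorted by start: Vendor Session, Design Demo, Compliance Review, Sprint Review, Architecture Meeting, Hiring Readout.
Design Demo starts before Vendor Session ends → Vendor Session and Design Demo overlap.
Compliance Review starts before Vendor Session ends → Vendor Session and Compliance Review overlap.
Sprint Review starts after Vendor Session ends — done with Vendor Session.
Compliance Review starts before Design Demo ends → Design Demo and Compliance Review overlap.
Sprint Review starts after Design Demo ends — done with Design Demo.
Sprint Review starts after Compliance Review ends — done with Compliance Review.
Architecture Meeting starts after Sprint Review ends — done with Sprint Review.
Hiring Readout starts before Architecture Meeting ends → Architecture Meeting and Hiring Readout overlap.

Architecture Meeting & Hiring Readout, Compliance Review & Design Demo, Compliance Review & Vendor Session, Design Demo & Vendor Session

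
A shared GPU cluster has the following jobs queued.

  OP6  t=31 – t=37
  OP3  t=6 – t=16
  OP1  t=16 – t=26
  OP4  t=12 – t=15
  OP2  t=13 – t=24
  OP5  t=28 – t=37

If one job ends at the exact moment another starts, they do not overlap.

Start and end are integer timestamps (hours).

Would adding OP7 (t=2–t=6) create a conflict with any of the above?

No — it doesn't clash with anything

OP3: starts t=6 at or after OP7 ends t=6 → clear.
OP4: starts t=12 at or after OP7 ends t=6 → clear.
OP2: starts t=13 at or after OP7 ends t=6 → clear.
OP1: starts t=16 at or after OP7 ends t=6 → clear.
OP5: starts t=28 at or after OP7 ends t=6 → clear.
OP6: starts t=31 at or after OP7 ends t=6 → clear.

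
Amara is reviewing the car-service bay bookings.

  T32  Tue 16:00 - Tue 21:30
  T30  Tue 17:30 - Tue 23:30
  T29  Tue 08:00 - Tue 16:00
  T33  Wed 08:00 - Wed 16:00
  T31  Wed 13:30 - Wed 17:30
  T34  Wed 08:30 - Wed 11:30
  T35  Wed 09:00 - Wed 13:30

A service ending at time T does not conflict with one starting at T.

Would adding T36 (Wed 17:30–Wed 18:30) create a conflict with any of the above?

T29: ends Tue 16:00 at or before T36 starts Wed 17:30 → clear.
T32: ends Tue 21:30 at or before T36 starts Wed 17:30 → clear.
T30: ends Tue 23:30 at or before T36 starts Wed 17:30 → clear.
T33: ends Wed 16:00 at or before T36 starts Wed 17:30 → clear.
T34: ends Wed 11:30 at or before T36 starts Wed 17:30 → clear.
T35: ends Wed 13:30 at or before T36 starts Wed 17:30 → clear.
T31: ends Wed 17:30 at or before T36 starts Wed 17:30 → clear.

No — it doesn't clash with anything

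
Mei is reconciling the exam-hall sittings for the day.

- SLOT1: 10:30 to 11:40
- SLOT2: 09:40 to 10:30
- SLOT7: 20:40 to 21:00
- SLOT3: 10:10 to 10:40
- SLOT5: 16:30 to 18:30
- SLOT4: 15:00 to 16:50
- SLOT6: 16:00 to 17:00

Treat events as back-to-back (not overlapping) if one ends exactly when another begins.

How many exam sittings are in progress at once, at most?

3

Sweep the timeline, counting +1 at each start and −1 at each end (ends before starts at a tie):
09:40 start SLOT2 → 1
10:10 start SLOT3 → 2
10:30 end SLOT2 → 1
10:30 start SLOT1 → 2
10:40 end SLOT3 → 1
11:40 end SLOT1 → 0
15:00 start SLOT4 → 1
16:00 start SLOT6 → 2
16:30 start SLOT5 → 3
16:50 end SLOT4 → 2
17:00 end SLOT6 → 1
18:30 end SLOT5 → 0
20:40 start SLOT7 → 1
21:00 end SLOT7 → 0
Peak is 3, at 16:30 (SLOT4, SLOT5, SLOT6).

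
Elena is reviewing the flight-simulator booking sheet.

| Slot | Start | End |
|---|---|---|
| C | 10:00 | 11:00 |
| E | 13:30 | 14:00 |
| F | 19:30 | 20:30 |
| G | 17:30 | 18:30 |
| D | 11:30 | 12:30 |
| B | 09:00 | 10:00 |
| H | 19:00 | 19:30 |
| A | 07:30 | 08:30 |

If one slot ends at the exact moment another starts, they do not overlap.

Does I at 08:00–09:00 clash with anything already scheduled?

Yes — it overlaps A

A: starts 07:30 before I ends 09:00, and ends 08:30 after I starts 08:00 → overlap.
B: starts 09:00 at or after I ends 09:00 → clear.
C: starts 10:00 at or after I ends 09:00 → clear.
D: starts 11:30 at or after I ends 09:00 → clear.
E: starts 13:30 at or after I ends 09:00 → clear.
G: starts 17:30 at or after I ends 09:00 → clear.
H: starts 19:00 at or after I ends 09:00 → clear.
F: starts 19:30 at or after I ends 09:00 → clear.
I overlaps A.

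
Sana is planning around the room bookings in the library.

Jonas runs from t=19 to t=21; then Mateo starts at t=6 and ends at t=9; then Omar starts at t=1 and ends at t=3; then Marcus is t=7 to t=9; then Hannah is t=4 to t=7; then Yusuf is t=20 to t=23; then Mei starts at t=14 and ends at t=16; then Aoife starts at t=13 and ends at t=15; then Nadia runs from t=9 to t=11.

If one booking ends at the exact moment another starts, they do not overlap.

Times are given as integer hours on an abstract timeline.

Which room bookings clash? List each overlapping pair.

Two intervals overlap when each starts before the other ends.
Sorted by start: Omar, Hannah, Mateo, Marcus, Nadia, Aoife, Mei, Jonas, Yusuf.
Hannah starts after Omar ends, so nothing later overlaps Omar either.
Mateo starts before Hannah ends → Hannah and Mateo overlap.
Marcus starts exactly when Hannah ends (back-to-back, no overlap), so nothing later overlaps Hannah either.
Marcus starts before Mateo ends → Mateo and Marcus overlap.
Nadia starts exactly when Mateo ends (back-to-back, no overlap), so nothing later overlaps Mateo either.
Nadia starts exactly when Marcus ends (back-to-back, no overlap), so nothing later overlaps Marcus either.
Aoife starts after Nadia ends, so nothing later overlaps Nadia either.
Mei starts before Aoife ends → Aoife and Mei overlap.
Jonas starts after Aoife ends, so nothing later overlaps Aoife either.
Jonas starts after Mei ends, so nothing later overlaps Mei either.
Yusuf starts before Jonas ends → Jonas and Yusuf overlap.

Aoife & Mei, Hannah & Mateo, Jonas & Yusuf, Marcus & Mateo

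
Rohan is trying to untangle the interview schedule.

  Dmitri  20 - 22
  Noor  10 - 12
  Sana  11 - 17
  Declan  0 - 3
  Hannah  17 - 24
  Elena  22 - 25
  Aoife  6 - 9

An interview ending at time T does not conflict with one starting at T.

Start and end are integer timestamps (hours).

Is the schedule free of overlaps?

No

Sorted by start: Declan, Aoife, Noor, Sana, Hannah, Dmitri, Elena.
Aoife starts after Declan ends; Declan is clear from here.
Noor starts after Aoife ends; Aoife is clear from here.
Sana starts before Noor ends → Noor and Sana overlap.
That's a conflict, so the schedule is not conflict-free.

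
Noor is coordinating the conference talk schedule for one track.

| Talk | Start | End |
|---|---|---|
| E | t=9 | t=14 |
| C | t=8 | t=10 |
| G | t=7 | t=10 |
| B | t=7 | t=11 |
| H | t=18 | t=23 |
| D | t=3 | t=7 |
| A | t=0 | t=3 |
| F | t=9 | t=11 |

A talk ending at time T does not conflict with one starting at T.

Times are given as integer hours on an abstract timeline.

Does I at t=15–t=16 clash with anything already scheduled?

No — it doesn't clash with anything

A: ends t=3 at or before I starts t=15 → clear.
D: ends t=7 at or before I starts t=15 → clear.
B: ends t=11 at or before I starts t=15 → clear.
G: ends t=10 at or before I starts t=15 → clear.
C: ends t=10 at or before I starts t=15 → clear.
E: ends t=14 at or before I starts t=15 → clear.
F: ends t=11 at or before I starts t=15 → clear.
H: starts t=18 at or after I ends t=16 → clear.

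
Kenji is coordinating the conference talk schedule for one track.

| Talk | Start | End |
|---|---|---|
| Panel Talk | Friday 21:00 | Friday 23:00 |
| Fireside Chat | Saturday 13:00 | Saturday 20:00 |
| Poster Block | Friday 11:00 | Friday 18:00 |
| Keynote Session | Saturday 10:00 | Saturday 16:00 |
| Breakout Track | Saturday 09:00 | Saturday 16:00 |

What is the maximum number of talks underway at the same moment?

3

Walk through starts and ends in time order (an end at T is processed before a start at T):
Friday 11:00 start Poster Block → 1
Friday 18:00 end Poster Block → 0
Friday 21:00 start Panel Talk → 1
Friday 23:00 end Panel Talk → 0
Saturday 09:00 start Breakout Track → 1
Saturday 10:00 start Keynote Session → 2
Saturday 13:00 start Fireside Chat → 3
Saturday 16:00 end Breakout Track → 2
Saturday 16:00 end Keynote Session → 1
Saturday 20:00 end Fireside Chat → 0
Peak is 3, at Saturday 13:00 (Breakout Track, Fireside Chat, Keynote Session).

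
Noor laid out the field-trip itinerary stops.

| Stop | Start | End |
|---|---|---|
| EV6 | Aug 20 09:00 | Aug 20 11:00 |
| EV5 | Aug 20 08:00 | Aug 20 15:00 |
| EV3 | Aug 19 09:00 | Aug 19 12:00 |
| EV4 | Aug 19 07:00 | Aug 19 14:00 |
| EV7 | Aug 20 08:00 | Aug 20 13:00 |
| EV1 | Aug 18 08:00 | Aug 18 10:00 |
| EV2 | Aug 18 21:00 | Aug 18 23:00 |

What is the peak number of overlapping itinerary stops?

3

Sweep the timeline, counting +1 at each start and −1 at each end (ends before starts at a tie):
Aug 18 08:00 start EV1 → 1
Aug 18 10:00 end EV1 → 0
Aug 18 21:00 start EV2 → 1
Aug 18 23:00 end EV2 → 0
Aug 19 07:00 start EV4 → 1
Aug 19 09:00 start EV3 → 2
Aug 19 12:00 end EV3 → 1
Aug 19 14:00 end EV4 → 0
Aug 20 08:00 start EV5 → 1
Aug 20 08:00 start EV7 → 2
Aug 20 09:00 start EV6 → 3
Aug 20 11:00 end EV6 → 2
Aug 20 13:00 end EV7 → 1
Aug 20 15:00 end EV5 → 0
Peak is 3, at Aug 20 09:00 (EV5, EV6, EV7).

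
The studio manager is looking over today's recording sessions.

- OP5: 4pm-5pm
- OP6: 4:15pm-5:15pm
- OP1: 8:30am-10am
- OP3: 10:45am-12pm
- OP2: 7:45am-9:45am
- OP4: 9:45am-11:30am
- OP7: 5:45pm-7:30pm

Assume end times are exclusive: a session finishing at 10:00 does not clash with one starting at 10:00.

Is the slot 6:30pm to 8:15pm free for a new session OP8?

No — it overlaps OP7

OP2: ends 9:45am at or before OP8 starts 6:30pm → clear.
OP1: ends 10am at or before OP8 starts 6:30pm → clear.
OP4: ends 11:30am at or before OP8 starts 6:30pm → clear.
OP3: ends 12pm at or before OP8 starts 6:30pm → clear.
OP5: ends 5pm at or before OP8 starts 6:30pm → clear.
OP6: ends 5:15pm at or before OP8 starts 6:30pm → clear.
OP7: starts 5:45pm before OP8 ends 8:15pm, and ends 7:30pm after OP8 starts 6:30pm → overlap.
OP8 overlaps OP7.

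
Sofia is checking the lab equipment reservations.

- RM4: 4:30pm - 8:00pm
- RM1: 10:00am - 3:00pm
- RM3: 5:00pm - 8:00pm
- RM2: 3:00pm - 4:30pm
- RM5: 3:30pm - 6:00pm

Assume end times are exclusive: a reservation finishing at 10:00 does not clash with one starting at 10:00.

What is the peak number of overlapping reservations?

Sort all start/end points and keep a running count:
10:00am start RM1 → 1
3:00pm end RM1 → 0
3:00pm start RM2 → 1
3:30pm start RM5 → 2
4:30pm end RM2 → 1
4:30pm start RM4 → 2
5:00pm start RM3 → 3
6:00pm end RM5 → 2
8:00pm end RM3 → 1
8:00pm end RM4 → 0
Peak is 3, at 5:00pm (RM3, RM4, RM5).

3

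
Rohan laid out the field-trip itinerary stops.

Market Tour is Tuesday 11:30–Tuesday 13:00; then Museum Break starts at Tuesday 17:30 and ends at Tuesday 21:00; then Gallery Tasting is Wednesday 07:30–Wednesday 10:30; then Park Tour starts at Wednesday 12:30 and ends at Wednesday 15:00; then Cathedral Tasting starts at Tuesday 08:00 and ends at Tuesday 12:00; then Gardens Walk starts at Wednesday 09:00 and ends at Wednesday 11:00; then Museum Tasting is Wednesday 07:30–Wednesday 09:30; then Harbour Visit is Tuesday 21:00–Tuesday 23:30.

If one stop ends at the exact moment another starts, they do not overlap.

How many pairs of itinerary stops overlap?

4

Sorted by start: Cathedral Tasting, Market Tour, Museum Break, Harbour Visit, Gallery Tasting, Museum Tasting, Gardens Walk, Park Tour.
Market Tour starts before Cathedral Tasting ends → Cathedral Tasting and Market Tour overlap.
Museum Break starts after Cathedral Tasting ends, so nothing later overlaps Cathedral Tasting either.
Museum Break starts after Market Tour ends, so nothing later overlaps Market Tour either.
Harbour Visit starts exactly when Museum Break ends (back-to-back, no overlap), so nothing later overlaps Museum Break either.
Gallery Tasting starts after Harbour Visit ends, so nothing later overlaps Harbour Visit either.
Museum Tasting starts before Gallery Tasting ends → Gallery Tasting and Museum Tasting overlap.
Gardens Walk starts before Gallery Tasting ends → Gallery Tasting and Gardens Walk overlap.
Park Tour starts after Gallery Tasting ends.
Gardens Walk starts before Museum Tasting ends → Museum Tasting and Gardens Walk overlap.
Park Tour starts after Museum Tasting ends.
Park Tour starts after Gardens Walk ends.
Overlapping pairs: Cathedral Tasting & Market Tour, Gallery Tasting & Gardens Walk, Gallery Tasting & Museum Tasting, Gardens Walk & Museum Tasting — 4 in total.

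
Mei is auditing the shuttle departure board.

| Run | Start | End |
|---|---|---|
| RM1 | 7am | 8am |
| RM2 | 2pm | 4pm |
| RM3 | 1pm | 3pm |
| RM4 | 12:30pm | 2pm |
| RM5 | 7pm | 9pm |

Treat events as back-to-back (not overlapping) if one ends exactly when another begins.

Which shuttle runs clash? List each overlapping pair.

Sorted by start: RM1, RM4, RM3, RM2, RM5.
RM4 starts after RM1 ends, so RM1 has no further overlaps.
RM3 starts before RM4 ends → RM4 and RM3 overlap.
RM2 starts exactly when RM4 ends (back-to-back, no overlap), so RM4 has no further overlaps.
RM2 starts before RM3 ends → RM3 and RM2 overlap.
RM5 starts after RM3 ends.
RM5 starts after RM2 ends.

RM2 & RM3, RM3 & RM4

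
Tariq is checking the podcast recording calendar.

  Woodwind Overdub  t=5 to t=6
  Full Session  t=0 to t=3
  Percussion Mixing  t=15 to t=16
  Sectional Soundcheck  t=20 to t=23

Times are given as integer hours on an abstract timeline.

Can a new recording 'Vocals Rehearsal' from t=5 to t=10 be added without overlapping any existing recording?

Full Session: ends t=3 at or before Vocals Rehearsal starts t=5 → clear.
Woodwind Overdub: starts t=5 before Vocals Rehearsal ends t=10, and ends t=6 after Vocals Rehearsal starts t=5 → overlap.
Percussion Mixing: starts t=15 at or after Vocals Rehearsal ends t=10 → clear.
Sectional Soundcheck: starts t=20 at or after Vocals Rehearsal ends t=10 → clear.
Vocals Rehearsal overlaps Woodwind Overdub.

No — it overlaps Woodwind Overdub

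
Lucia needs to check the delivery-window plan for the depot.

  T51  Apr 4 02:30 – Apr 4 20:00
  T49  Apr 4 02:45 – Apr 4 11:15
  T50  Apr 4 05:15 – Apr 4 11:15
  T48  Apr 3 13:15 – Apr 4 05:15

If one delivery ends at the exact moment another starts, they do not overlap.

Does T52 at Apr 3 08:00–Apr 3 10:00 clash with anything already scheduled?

T48: starts Apr 3 13:15 at or after T52 ends Apr 3 10:00 → clear.
T51: starts Apr 4 02:30 at or after T52 ends Apr 3 10:00 → clear.
T49: starts Apr 4 02:45 at or after T52 ends Apr 3 10:00 → clear.
T50: starts Apr 4 05:15 at or after T52 ends Apr 3 10:00 → clear.

No — it doesn't clash with anything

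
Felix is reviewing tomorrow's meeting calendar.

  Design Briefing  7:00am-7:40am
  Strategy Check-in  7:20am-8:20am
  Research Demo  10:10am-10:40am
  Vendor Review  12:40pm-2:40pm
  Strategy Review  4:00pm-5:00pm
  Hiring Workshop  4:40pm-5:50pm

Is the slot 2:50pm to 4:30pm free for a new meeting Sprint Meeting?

No — it overlaps Strategy Review

Design Briefing: ends 7:40am at or before Sprint Meeting starts 2:50pm → clear.
Strategy Check-in: ends 8:20am at or before Sprint Meeting starts 2:50pm → clear.
Research Demo: ends 10:40am at or before Sprint Meeting starts 2:50pm → clear.
Vendor Review: ends 2:40pm at or before Sprint Meeting starts 2:50pm → clear.
Strategy Review: starts 4:00pm before Sprint Meeting ends 4:30pm, and ends 5:00pm after Sprint Meeting starts 2:50pm → overlap.
Hiring Workshop: starts 4:40pm at or after Sprint Meeting ends 4:30pm → clear.
Sprint Meeting overlaps Strategy Review.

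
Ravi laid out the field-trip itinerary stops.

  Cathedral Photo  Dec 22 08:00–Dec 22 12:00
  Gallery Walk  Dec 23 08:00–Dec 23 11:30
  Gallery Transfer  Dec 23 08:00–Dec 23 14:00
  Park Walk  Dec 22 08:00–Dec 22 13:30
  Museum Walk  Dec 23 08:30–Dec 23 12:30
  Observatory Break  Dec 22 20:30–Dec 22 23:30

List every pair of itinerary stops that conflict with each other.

Cathedral Photo & Park Walk, Gallery Transfer & Gallery Walk, Gallery Transfer & Museum Walk, Gallery Walk & Museum Walk

Sorted by start: Cathedral Photo, Park Walk, Observatory Break, Gallery Transfer, Gallery Walk, Museum Walk.
Park Walk starts before Cathedral Photo ends → Cathedral Photo and Park Walk overlap.
Observatory Break starts after Cathedral Photo ends, so Cathedral Photo has no further overlaps.
Observatory Break starts after Park Walk ends, so Park Walk has no further overlaps.
Gallery Transfer starts after Observatory Break ends, so Observatory Break has no further overlaps.
Gallery Walk starts before Gallery Transfer ends → Gallery Transfer and Gallery Walk overlap.
Museum Walk starts before Gallery Transfer ends → Gallery Transfer and Museum Walk overlap.
Museum Walk starts before Gallery Walk ends → Gallery Walk and Museum Walk overlap.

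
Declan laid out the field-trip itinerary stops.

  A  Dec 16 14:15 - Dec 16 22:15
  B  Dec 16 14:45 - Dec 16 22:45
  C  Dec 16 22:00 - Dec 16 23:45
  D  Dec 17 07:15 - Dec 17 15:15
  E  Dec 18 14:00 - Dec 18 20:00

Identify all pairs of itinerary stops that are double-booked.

Sorted by start: A, B, C, D, E.
B starts before A ends → A and B overlap.
C starts before A ends → A and C overlap.
D starts after A ends; A is clear from here.
C starts before B ends → B and C overlap.
D starts after B ends; B is clear from here.
D starts after C ends; C is clear from here.
E starts after D ends.

A & B, A & C, B & C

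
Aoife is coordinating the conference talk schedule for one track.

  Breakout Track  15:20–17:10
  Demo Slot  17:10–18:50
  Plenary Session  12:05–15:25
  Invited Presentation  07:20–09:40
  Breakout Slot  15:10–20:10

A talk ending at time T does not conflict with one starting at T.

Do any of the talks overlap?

Yes

Check each pair: they overlap iff neither finishes before the other starts.
Sorted by start: Invited Presentation, Plenary Session, Breakout Slot, Breakout Track, Demo Slot.
Plenary Session starts after Invited Presentation ends — done with Invited Presentation.
Breakout Slot starts before Plenary Session ends → Plenary Session and Breakout Slot overlap.
That's a conflict, so the schedule is not conflict-free.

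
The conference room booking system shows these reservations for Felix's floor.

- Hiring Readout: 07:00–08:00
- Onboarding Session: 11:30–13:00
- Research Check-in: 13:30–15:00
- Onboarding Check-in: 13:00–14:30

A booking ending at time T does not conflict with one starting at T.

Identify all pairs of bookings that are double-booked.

Sorted by start: Hiring Readout, Onboarding Session, Onboarding Check-in, Research Check-in.
Onboarding Session starts after Hiring Readout ends, so nothing later overlaps Hiring Readout either.
Onboarding Check-in starts exactly when Onboarding Session ends (back-to-back, no overlap), so nothing later overlaps Onboarding Session either.
Research Check-in starts before Onboarding Check-in ends → Onboarding Check-in and Research Check-in overlap.

Onboarding Check-in & Research Check-in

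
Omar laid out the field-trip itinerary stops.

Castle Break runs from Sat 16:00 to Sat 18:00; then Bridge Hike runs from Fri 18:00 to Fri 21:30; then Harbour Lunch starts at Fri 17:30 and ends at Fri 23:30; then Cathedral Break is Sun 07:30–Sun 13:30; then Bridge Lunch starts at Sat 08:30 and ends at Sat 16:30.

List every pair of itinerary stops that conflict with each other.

Two intervals overlap when each starts before the other ends.
Sorted by start: Harbour Lunch, Bridge Hike, Bridge Lunch, Castle Break, Cathedral Break.
Bridge Hike starts before Harbour Lunch ends → Harbour Lunch and Bridge Hike overlap.
Bridge Lunch starts after Harbour Lunch ends, so Harbour Lunch has no further overlaps.
Bridge Lunch starts after Bridge Hike ends, so Bridge Hike has no further overlaps.
Castle Break starts before Bridge Lunch ends → Bridge Lunch and Castle Break overlap.
Cathedral Break starts after Bridge Lunch ends.
Cathedral Break starts after Castle Break ends.

Bridge Hike & Harbour Lunch, Bridge Lunch & Castle Break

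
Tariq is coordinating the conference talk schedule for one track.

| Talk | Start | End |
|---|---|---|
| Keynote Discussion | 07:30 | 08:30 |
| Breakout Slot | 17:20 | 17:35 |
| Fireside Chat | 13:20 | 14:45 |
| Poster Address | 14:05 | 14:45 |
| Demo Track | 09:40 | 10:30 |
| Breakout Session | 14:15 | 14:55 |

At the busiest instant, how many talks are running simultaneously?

Sweep the timeline, counting +1 at each start and −1 at each end (ends before starts at a tie):
07:30 start Keynote Discussion → 1
08:30 end Keynote Discussion → 0
09:40 start Demo Track → 1
10:30 end Demo Track → 0
13:20 start Fireside Chat → 1
14:05 start Poster Address → 2
14:15 start Breakout Session → 3
14:45 end Fireside Chat → 2
14:45 end Poster Address → 1
14:55 end Breakout Session → 0
17:20 start Breakout Slot → 1
17:35 end Breakout Slot → 0
Peak is 3, at 14:15 (Breakout Session, Fireside Chat, Poster Address).

3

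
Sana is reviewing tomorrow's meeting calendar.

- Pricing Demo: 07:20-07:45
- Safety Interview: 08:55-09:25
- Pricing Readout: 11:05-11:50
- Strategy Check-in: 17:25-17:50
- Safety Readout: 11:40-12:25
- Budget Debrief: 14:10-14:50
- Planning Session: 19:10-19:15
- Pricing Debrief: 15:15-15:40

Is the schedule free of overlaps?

Sorted by start: Pricing Demo, Safety Interview, Pricing Readout, Safety Readout, Budget Debrief, Pricing Debrief, Strategy Check-in, Planning Session.
Safety Interview starts after Pricing Demo ends, so nothing later overlaps Pricing Demo either.
Pricing Readout starts after Safety Interview ends, so nothing later overlaps Safety Interview either.
Safety Readout starts before Pricing Readout ends → Pricing Readout and Safety Readout overlap.
That's a conflict, so the schedule is not conflict-free.

No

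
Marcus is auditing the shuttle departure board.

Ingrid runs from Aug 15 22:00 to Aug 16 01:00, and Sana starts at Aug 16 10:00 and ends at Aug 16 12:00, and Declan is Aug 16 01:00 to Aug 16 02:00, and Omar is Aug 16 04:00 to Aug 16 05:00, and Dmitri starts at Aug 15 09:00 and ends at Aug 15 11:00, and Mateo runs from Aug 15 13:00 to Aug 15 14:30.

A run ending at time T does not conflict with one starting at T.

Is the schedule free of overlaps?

Yes

Sorted by start: Dmitri, Mateo, Ingrid, Declan, Omar, Sana.
Mateo starts after Dmitri ends, so nothing later overlaps Dmitri either.
Ingrid starts after Mateo ends, so nothing later overlaps Mateo either.
Declan starts exactly when Ingrid ends (back-to-back, no overlap), so nothing later overlaps Ingrid either.
Omar starts after Declan ends, so nothing later overlaps Declan either.
Sana starts after Omar ends.
Every pair is clear; the schedule has no overlaps.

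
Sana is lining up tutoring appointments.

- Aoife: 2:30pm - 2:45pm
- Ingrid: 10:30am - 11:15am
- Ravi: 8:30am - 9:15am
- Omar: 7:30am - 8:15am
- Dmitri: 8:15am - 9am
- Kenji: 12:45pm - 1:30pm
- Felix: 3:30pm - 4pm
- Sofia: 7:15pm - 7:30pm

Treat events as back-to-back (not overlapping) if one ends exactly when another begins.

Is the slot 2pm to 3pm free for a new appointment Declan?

Omar: ends 8:15am at or before Declan starts 2pm → clear.
Dmitri: ends 9am at or before Declan starts 2pm → clear.
Ravi: ends 9:15am at or before Declan starts 2pm → clear.
Ingrid: ends 11:15am at or before Declan starts 2pm → clear.
Kenji: ends 1:30pm at or before Declan starts 2pm → clear.
Aoife: starts 2:30pm before Declan ends 3pm, and ends 2:45pm after Declan starts 2pm → overlap.
Felix: starts 3:30pm at or after Declan ends 3pm → clear.
Sofia: starts 7:15pm at or after Declan ends 3pm → clear.
Declan overlaps Aoife.

No — it overlaps Aoife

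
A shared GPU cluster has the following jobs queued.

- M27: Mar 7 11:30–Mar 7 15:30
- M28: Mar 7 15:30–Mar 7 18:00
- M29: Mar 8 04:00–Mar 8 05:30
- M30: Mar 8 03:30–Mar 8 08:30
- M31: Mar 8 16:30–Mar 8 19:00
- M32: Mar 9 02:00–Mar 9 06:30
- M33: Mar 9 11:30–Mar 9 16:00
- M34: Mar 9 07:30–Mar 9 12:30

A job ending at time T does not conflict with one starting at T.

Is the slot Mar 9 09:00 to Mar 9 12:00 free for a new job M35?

No — it overlaps M33, M34

M27: ends Mar 7 15:30 at or before M35 starts Mar 9 09:00 → clear.
M28: ends Mar 7 18:00 at or before M35 starts Mar 9 09:00 → clear.
M30: ends Mar 8 08:30 at or before M35 starts Mar 9 09:00 → clear.
M29: ends Mar 8 05:30 at or before M35 starts Mar 9 09:00 → clear.
M31: ends Mar 8 19:00 at or before M35 starts Mar 9 09:00 → clear.
M32: ends Mar 9 06:30 at or before M35 starts Mar 9 09:00 → clear.
M34: starts Mar 9 07:30 before M35 ends Mar 9 12:00, and ends Mar 9 12:30 after M35 starts Mar 9 09:00 → overlap.
M33: starts Mar 9 11:30 before M35 ends Mar 9 12:00, and ends Mar 9 16:00 after M35 starts Mar 9 09:00 → overlap.
M35 overlaps M33, M34.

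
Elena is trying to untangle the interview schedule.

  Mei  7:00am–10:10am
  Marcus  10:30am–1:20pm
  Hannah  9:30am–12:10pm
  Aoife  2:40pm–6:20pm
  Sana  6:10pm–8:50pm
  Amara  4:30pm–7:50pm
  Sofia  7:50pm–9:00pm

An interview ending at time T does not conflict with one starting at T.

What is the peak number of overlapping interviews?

Sort all start/end points and keep a running count:
7:00am start Mei → 1
9:30am start Hannah → 2
10:10am end Mei → 1
10:30am start Marcus → 2
12:10pm end Hannah → 1
1:20pm end Marcus → 0
2:40pm start Aoife → 1
4:30pm start Amara → 2
6:10pm start Sana → 3
6:20pm end Aoife → 2
7:50pm end Amara → 1
7:50pm start Sofia → 2
8:50pm end Sana → 1
9:00pm end Sofia → 0
Peak is 3, at 6:10pm (Amara, Aoife, Sana).

3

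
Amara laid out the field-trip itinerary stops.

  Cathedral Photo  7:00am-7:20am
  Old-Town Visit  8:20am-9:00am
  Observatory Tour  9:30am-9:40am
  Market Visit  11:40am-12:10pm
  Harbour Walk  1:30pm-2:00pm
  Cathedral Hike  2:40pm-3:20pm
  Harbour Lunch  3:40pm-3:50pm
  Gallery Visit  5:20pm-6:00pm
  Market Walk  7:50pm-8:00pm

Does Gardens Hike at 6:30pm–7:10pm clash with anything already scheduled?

Cathedral Photo: ends 7:20am at or before Gardens Hike starts 6:30pm → clear.
Old-Town Visit: ends 9:00am at or before Gardens Hike starts 6:30pm → clear.
Observatory Tour: ends 9:40am at or before Gardens Hike starts 6:30pm → clear.
Market Visit: ends 12:10pm at or before Gardens Hike starts 6:30pm → clear.
Harbour Walk: ends 2:00pm at or before Gardens Hike starts 6:30pm → clear.
Cathedral Hike: ends 3:20pm at or before Gardens Hike starts 6:30pm → clear.
Harbour Lunch: ends 3:50pm at or before Gardens Hike starts 6:30pm → clear.
Gallery Visit: ends 6:00pm at or before Gardens Hike starts 6:30pm → clear.
Market Walk: starts 7:50pm at or after Gardens Hike ends 7:10pm → clear.

No — it doesn't clash with anything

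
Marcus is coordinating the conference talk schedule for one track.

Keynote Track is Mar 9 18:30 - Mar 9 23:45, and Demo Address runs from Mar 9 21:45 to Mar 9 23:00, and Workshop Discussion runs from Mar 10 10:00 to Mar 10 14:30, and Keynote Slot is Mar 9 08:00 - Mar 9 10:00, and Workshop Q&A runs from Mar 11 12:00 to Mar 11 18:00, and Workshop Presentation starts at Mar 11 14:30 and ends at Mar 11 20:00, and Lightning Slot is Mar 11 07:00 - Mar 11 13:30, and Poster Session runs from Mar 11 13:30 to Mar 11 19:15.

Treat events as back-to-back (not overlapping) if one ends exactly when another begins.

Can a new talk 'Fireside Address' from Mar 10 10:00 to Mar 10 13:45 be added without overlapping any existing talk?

No — it overlaps Workshop Discussion

Keynote Slot: ends Mar 9 10:00 at or before Fireside Address starts Mar 10 10:00 → clear.
Keynote Track: ends Mar 9 23:45 at or before Fireside Address starts Mar 10 10:00 → clear.
Demo Address: ends Mar 9 23:00 at or before Fireside Address starts Mar 10 10:00 → clear.
Workshop Discussion: starts Mar 10 10:00 before Fireside Address ends Mar 10 13:45, and ends Mar 10 14:30 after Fireside Address starts Mar 10 10:00 → overlap.
Lightning Slot: starts Mar 11 07:00 at or after Fireside Address ends Mar 10 13:45 → clear.
Workshop Q&A: starts Mar 11 12:00 at or after Fireside Address ends Mar 10 13:45 → clear.
Poster Session: starts Mar 11 13:30 at or after Fireside Address ends Mar 10 13:45 → clear.
Workshop Presentation: starts Mar 11 14:30 at or after Fireside Address ends Mar 10 13:45 → clear.
Fireside Address overlaps Workshop Discussion.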